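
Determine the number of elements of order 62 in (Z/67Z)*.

0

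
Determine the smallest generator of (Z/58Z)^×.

φ(58) = φ(2)·φ(29) = 1·28 = 28 = 2^2 · 7.
Test candidates g = 2, 3, … against the prime factors q ∈ {2, 7} of φ(58): g is a generator iff g^(28/q) ≢ 1 for every such q.
g = 2: gcd(2, 58) = 2 > 1, not a unit — skip.
g = 3: 3^14 ≡ 57; 3^4 ≡ 23 — none is 1, so 3 is a primitive root.
So 3 is the smallest generator of (Z/58Z)^×.

3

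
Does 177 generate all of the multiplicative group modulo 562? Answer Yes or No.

Yes

φ(562) = φ(2)·φ(281) = 1·280 = 280 = 2^3 · 5 · 7.
177 is a primitive root mod 562 iff 177^(φ(562)/q) ≢ 1 for every prime q | φ(562), i.e. q ∈ {2, 5, 7}.
177^140 ≡ 561 (mod 562)  [q = 2: ≢ 1 ✓]
177^56 ≡ 367 (mod 562)  [q = 5: ≢ 1 ✓]
177^40 ≡ 59 (mod 562)  [q = 7: ≢ 1 ✓]
Every test exponent gives a nontrivial residue, hence 177 generates the full group.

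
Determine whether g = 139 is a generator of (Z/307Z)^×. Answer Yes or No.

No

φ(307) = 307 − 1 = 306 = 2 · 3^2 · 17.
An element g generates (Z/307Z)^× iff g^(306/q) ≢ 1 (mod 307) for each prime q ∈ {2, 3, 17}.
139^153 ≡ 306 (mod 307)  [q = 2: ≢ 1 ✓]
139^102 ≡ 17 (mod 307)  [q = 3: ≢ 1 ✓]
139^18 ≡ 1 (mod 307)  [q = 17: ≡ 1 ✗]
139^18 ≡ 1 shows ord(139) | 18, strictly less than φ(307); not a primitive root.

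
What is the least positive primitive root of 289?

φ(289) = φ(17^2) = 17·(17−1) = 272 = 2^4 · 17.
g is a primitive root iff g^(272/q) ≢ 1 (mod 289) for each prime q ∈ {2, 17}.
g = 2: 2^136 ≡ 1 — hits 1, so not a primitive root.
g = 3: 3^136 ≡ 288; 3^16 ≡ 171 — none is 1, so 3 is a primitive root.
Hence the least primitive root of 289 is 3.

3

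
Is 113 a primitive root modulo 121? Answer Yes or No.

No

φ(121) = φ(11^2) = 11·(11−1) = 110 = 2 · 5 · 11.
It suffices to check that the order of 113 is not a proper divisor of 110: compute 113^(110/q) for q ∈ {2, 5, 11}.
113^55 ≡ 1 (mod 121)  [q = 2: ≡ 1 ✗]
113^22 ≡ 9 (mod 121)  [q = 5: ≢ 1 ✓]
113^10 ≡ 45 (mod 121)  [q = 11: ≢ 1 ✓]
The check at q = 2 fails, so 113 generates a proper subgroup.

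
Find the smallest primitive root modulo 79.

φ(79) = 79 − 1 = 78 = 2 · 3 · 13.
g is a primitive root iff g^(78/q) ≢ 1 (mod 79) for each prime q ∈ {2, 3, 13}.
g = 2: 2^39 ≡ 1 — hits 1, so not a primitive root.
g = 3: 3^39 ≡ 78; 3^26 ≡ 23; 3^6 ≡ 18 — none is 1, so 3 is a primitive root.
Hence the least primitive root of 79 is 3.

3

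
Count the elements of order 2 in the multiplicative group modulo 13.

1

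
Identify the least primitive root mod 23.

5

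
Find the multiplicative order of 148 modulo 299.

44

By Lagrange's theorem, ord_299(148) divides φ(299) = φ(13·23) = (13−1)·(23−1) = 12·22 = 264 = 2^3 · 3 · 11.
Divisors of 264: 1, 2, 3, 4, 6, 8, 11, 12, 22, 24, 33, 44, 66, 88, 132, 264.
Compute 148^d (mod 299) for the divisors d until we hit 1:
148^1 ≡ 148 (mod 299)
148^2 ≡ 77 (mod 299)
148^3 ≡ 34 (mod 299)
148^4 ≡ 248 (mod 299)
148^6 ≡ 259 (mod 299)
148^8 ≡ 209 (mod 299)
148^11 ≡ 229 (mod 299)
148^12 ≡ 105 (mod 299)
148^22 ≡ 116 (mod 299)
148^24 ≡ 261 (mod 299)
148^33 ≡ 252 (mod 299)
148^44 ≡ 1 (mod 299) ✓
Therefore the multiplicative order of 148 modulo 299 is 44.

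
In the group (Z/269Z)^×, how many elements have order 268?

φ(269) = 269 − 1 = 268 = 2^2 · 67.
(Z/269Z)^× is cyclic (|G| = 268); a cyclic group of order m has exactly φ(d) elements of each order d | m, and none otherwise.
268 = 2^2 · 67 divides 268, and φ(268) = 132.

132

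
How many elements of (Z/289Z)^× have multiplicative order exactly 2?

φ(289) = φ(17^2) = 17·(17−1) = 272 = 2^4 · 17.
(Z/289Z)^× is cyclic (|G| = 272); a cyclic group of order m has exactly φ(d) elements of each order d | m, and none otherwise.
2 | 272, and φ(2) = 2 − 1 = 1.

1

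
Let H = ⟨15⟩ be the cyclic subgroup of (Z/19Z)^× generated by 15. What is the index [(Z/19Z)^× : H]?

1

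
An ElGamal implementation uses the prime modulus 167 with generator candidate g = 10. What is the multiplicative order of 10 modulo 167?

166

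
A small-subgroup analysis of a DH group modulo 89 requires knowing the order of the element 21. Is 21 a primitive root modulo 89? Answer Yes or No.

φ(89) = 89 − 1 = 88 = 2^3 · 11.
Test 21^(88/q) mod 89 for each prime factor q of 88:
21^44 ≡ 1 (mod 89)  [q = 2: ≡ 1 ✗]
21^8 ≡ 78 (mod 89)  [q = 11: ≢ 1 ✓]
The check at q = 2 fails, so 21 generates a proper subgroup.

No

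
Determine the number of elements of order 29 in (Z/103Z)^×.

0

φ(103) = 103 − 1 = 102 = 2 · 3 · 17.
In a cyclic group of order 102, there are φ(d) elements of order d for each divisor d of 102, and zero for non-divisors.
Here 102 is not a multiple of 29, so there are no elements of order 29.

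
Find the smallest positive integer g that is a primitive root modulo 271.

φ(271) = 271 − 1 = 270 = 2 · 3^3 · 5.
Test candidates g = 2, 3, … against the prime factors q ∈ {2, 3, 5} of φ(271): g is a generator iff g^(270/q) ≢ 1 for every such q.
g = 2: 2^135 ≡ 1 — hits 1, so not a primitive root.
g = 3: 3^135 ≡ 270; 3^90 ≡ 1 — hits 1, so not a primitive root.
g = 4: 4^135 ≡ 1 — hits 1, so not a primitive root.
g = 5: 5^135 ≡ 1 — hits 1, so not a primitive root.
g = 6: 6^135 ≡ 270; 6^90 ≡ 242; 6^54 ≡ 10 — none is 1, so 6 is a primitive root.
The smallest primitive root modulo 271 is 6.

6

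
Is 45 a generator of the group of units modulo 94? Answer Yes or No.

Yes

φ(94) = φ(2)·φ(47) = 1·46 = 46 = 2 · 23.
Test 45^(46/q) mod 94 for each prime factor q of 46:
45^23 ≡ 93 (mod 94)  [q = 2: ≢ 1 ✓]
45^2 ≡ 51 (mod 94)  [q = 23: ≢ 1 ✓]
Every test exponent gives a nontrivial residue, hence 45 generates the full group.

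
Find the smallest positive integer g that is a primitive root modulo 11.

φ(11) = 11 − 1 = 10 = 2 · 5.
Test candidates g = 2, 3, … against the prime factors q ∈ {2, 5} of φ(11): g is a generator iff g^(10/q) ≢ 1 for every such q.
g = 2: 2^5 ≡ 10; 2^2 ≡ 4 — none is 1, so 2 is a primitive root.
So 2 is the smallest generator of (Z/11Z)^×.

2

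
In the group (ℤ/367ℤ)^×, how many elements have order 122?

60

φ(367) = 367 − 1 = 366 = 2 · 3 · 61.
(Z/367Z)^× is cyclic (|G| = 366); a cyclic group of order m has exactly φ(d) elements of each order d | m, and none otherwise.
122 = 2 · 61 divides 366, and φ(122) = 60.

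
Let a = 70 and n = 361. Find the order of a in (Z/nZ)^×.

The order of 70 must divide φ(361) = φ(19^2) = 19·(19−1) = 342 = 2 · 3^2 · 19.
Divisors of 342: 1, 2, 3, 6, 9, 18, 19, 38, 57, 114, 171, 342.
Evaluate successive powers at the divisors of 342:
70^1 ≡ 70
70^2 ≡ 207
70^3 ≡ 50
70^6 ≡ 334
70^9 ≡ 94
70^18 ≡ 172
70^19 ≡ 127
70^38 ≡ 245
70^57 ≡ 69
70^114 ≡ 68
70^171 ≡ 360
70^342 ≡ 1
Hence ord(70) = 342.

342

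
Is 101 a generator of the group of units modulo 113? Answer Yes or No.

Yes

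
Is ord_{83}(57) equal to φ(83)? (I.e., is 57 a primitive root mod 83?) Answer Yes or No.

Yes

φ(83) = 83 − 1 = 82 = 2 · 41.
It suffices to check that the order of 57 is not a proper divisor of 82: compute 57^(82/q) for q ∈ {2, 41}.
57^41 ≡ 82 (mod 83)  [q = 2: ≢ 1 ✓]
57^2 ≡ 12 (mod 83)  [q = 41: ≢ 1 ✓]
Every test exponent gives a nontrivial residue, hence 57 generates the full group.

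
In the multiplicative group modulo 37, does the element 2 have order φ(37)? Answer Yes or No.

Yes

φ(37) = 37 − 1 = 36 = 2^2 · 3^2.
It suffices to check that the order of 2 is not a proper divisor of 36: compute 2^(36/q) for q ∈ {2, 3}.
2^18 ≡ 36 (mod 37)  [q = 2: ≢ 1 ✓]
2^12 ≡ 26 (mod 37)  [q = 3: ≢ 1 ✓]
None equal 1, so ord_37(2) = 36: 2 is a primitive root.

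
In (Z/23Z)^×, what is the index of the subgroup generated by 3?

2

Since 3 ∈ (Z/23Z)^×, its order divides φ(23) = 23 − 1 = 22 = 2 · 11.
Divisors of 22: 1, 2, 11, 22.
Test each divisor d:
3^1 ≡ 3
3^2 ≡ 9
3^11 ≡ 1
So ord_23(3) = 11, hence |⟨3⟩| = 11.
[(Z/23Z)^× : ⟨3⟩] = 22/11 = 2.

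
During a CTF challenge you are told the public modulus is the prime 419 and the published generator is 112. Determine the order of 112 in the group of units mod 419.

209

By Lagrange's theorem, ord_419(112) divides φ(419) = 419 − 1 = 418 = 2 · 11 · 19.
Divisors of 418: 1, 2, 11, 19, 22, 38, 209, 418.
Evaluate successive powers at the divisors of 418:
112^1 ≡ 112 (mod 419)
112^2 ≡ 393 (mod 419)
112^11 ≡ 139 (mod 419)
112^19 ≡ 102 (mod 419)
112^22 ≡ 47 (mod 419)
112^38 ≡ 348 (mod 419)
112^209 ≡ 1 (mod 419) ✓
The smallest such exponent is 209, so the order of 112 is 209.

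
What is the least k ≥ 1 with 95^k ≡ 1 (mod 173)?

43

Since 95 ∈ (Z/173Z)^×, its order divides φ(173) = 173 − 1 = 172 = 2^2 · 43.
Divisors of 172: 1, 2, 4, 43, 86, 172.
Check 95^d mod 173 for each divisor in increasing order:
95^1 ≡ 95 (mod 173)
95^2 ≡ 29 (mod 173)
95^4 ≡ 149 (mod 173)
95^43 ≡ 1 (mod 173) ✓
Therefore the multiplicative order of 95 modulo 173 is 43.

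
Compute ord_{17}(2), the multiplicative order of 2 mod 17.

By Lagrange's theorem, ord_17(2) divides φ(17) = 17 − 1 = 16 = 2^4.
Divisors of 16: 1, 2, 4, 8, 16.
Compute 2^d (mod 17) for the divisors d until we hit 1:
2^1 ≡ 2
2^2 ≡ 4
2^4 ≡ 16
2^8 ≡ 1
The smallest such exponent is 8, so the order of 2 is 8.

8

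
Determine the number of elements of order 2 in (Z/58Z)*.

1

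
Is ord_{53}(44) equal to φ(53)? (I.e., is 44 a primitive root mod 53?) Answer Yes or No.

No

φ(53) = 53 − 1 = 52 = 2^2 · 13.
44 is a primitive root mod 53 iff 44^(φ(53)/q) ≢ 1 for every prime q | φ(53), i.e. q ∈ {2, 13}.
44^26 ≡ 1 (mod 53)  [q = 2: ≡ 1 ✗]
44^4 ≡ 42 (mod 53)  [q = 13: ≢ 1 ✓]
The check at q = 2 fails, so 44 generates a proper subgroup.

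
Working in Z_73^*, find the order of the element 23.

36

Since 23 ∈ (Z/73Z)^×, its order divides φ(73) = 73 − 1 = 72 = 2^3 · 3^2.
Divisors of 72: 1, 2, 3, 4, 6, 8, 9, 12, 18, 24, 36, 72.
Evaluate successive powers at the divisors of 72:
23^1 ≡ 23 (mod 73)
23^2 ≡ 18 (mod 73)
23^3 ≡ 49 (mod 73)
23^4 ≡ 32 (mod 73)
23^6 ≡ 65 (mod 73)
23^8 ≡ 2 (mod 73)
23^9 ≡ 46 (mod 73)
23^12 ≡ 64 (mod 73)
23^18 ≡ 72 (mod 73)
23^24 ≡ 8 (mod 73)
23^36 ≡ 1 (mod 73) ✓
Therefore the multiplicative order of 23 modulo 73 is 36.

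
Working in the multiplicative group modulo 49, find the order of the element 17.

42

ord(17) | φ(49) = φ(7^2) = 7·(7−1) = 42 = 2 · 3 · 7.
Divisors of 42: 1, 2, 3, 6, 7, 14, 21, 42.
Evaluate successive powers at the divisors of 42:
17^1 ≡ 17
17^2 ≡ 44
17^3 ≡ 13
17^6 ≡ 22
17^7 ≡ 31
17^14 ≡ 30
17^21 ≡ 48
17^42 ≡ 1
Therefore the multiplicative order of 17 modulo 49 is 42.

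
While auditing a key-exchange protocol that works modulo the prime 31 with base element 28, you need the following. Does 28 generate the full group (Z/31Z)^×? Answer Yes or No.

φ(31) = 31 − 1 = 30 = 2 · 3 · 5.
28 is a primitive root mod 31 iff 28^(φ(31)/q) ≢ 1 for every prime q | φ(31), i.e. q ∈ {2, 3, 5}.
28^15 ≡ 1 (mod 31)  [q = 2: ≡ 1 ✗]
28^10 ≡ 25 (mod 31)  [q = 3: ≢ 1 ✓]
28^6 ≡ 16 (mod 31)  [q = 5: ≢ 1 ✓]
The check at q = 2 fails, so 28 generates a proper subgroup.

No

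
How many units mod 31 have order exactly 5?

φ(31) = 31 − 1 = 30 = 2 · 3 · 5.
In a cyclic group of order 30, there are φ(d) elements of order d for each divisor d of 30, and zero for non-divisors.
5 | 30, and φ(5) = 5 − 1 = 4.

4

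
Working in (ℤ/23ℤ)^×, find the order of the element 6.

11

Since 6 ∈ (Z/23Z)^×, its order divides φ(23) = 23 − 1 = 22 = 2 · 11.
Divisors of 22: 1, 2, 11, 22.
Test each divisor d:
6^1 ≡ 6 (mod 23)
6^2 ≡ 13 (mod 23)
6^11 ≡ 1 (mod 23) ✓
Hence ord(6) = 11.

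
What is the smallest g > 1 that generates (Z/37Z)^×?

φ(37) = 37 − 1 = 36 = 2^2 · 3^2.
Test candidates g = 2, 3, … against the prime factors q ∈ {2, 3} of φ(37): g is a generator iff g^(36/q) ≢ 1 for every such q.
g = 2: 2^18 ≡ 36; 2^12 ≡ 26 — none is 1, so 2 is a primitive root.
So 2 is the smallest generator of (Z/37Z)^×.

2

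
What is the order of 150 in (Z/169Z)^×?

12

Since 150 ∈ (Z/169Z)^×, its order divides φ(169) = φ(13^2) = 13·(13−1) = 156 = 2^2 · 3 · 13.
Divisors of 156: 1, 2, 3, 4, 6, 12, 13, 26, 39, 52, 78, 156.
Compute 150^d (mod 169) for the divisors d until we hit 1:
150^1 ≡ 150
150^2 ≡ 23
150^3 ≡ 70
150^4 ≡ 22
150^6 ≡ 168
150^12 ≡ 1
Hence ord(150) = 12.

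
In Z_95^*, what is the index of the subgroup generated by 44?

The order of 44 must divide φ(95) = φ(5·19) = (5−1)·(19−1) = 4·18 = 72 = 2^3 · 3^2.
Divisors of 72: 1, 2, 3, 4, 6, 8, 9, 12, 18, 24, 36, 72.
Compute 44^d (mod 95) for the divisors d until we hit 1:
44^1 ≡ 44
44^2 ≡ 36
44^3 ≡ 64
44^4 ≡ 61
44^6 ≡ 11
44^8 ≡ 16
44^9 ≡ 39
44^12 ≡ 26
44^18 ≡ 1
Thus |⟨44⟩| = ord(44) = 18.
[(Z/95Z)^× : ⟨44⟩] = 72/18 = 4.

4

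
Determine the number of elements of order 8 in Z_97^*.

φ(97) = 97 − 1 = 96 = 2^5 · 3.
In a cyclic group of order 96, there are φ(d) elements of order d for each divisor d of 96, and zero for non-divisors.
8 = 2^3 divides 96, and φ(8) = 4.

4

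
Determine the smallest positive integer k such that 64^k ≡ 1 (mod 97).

8

By Lagrange's theorem, ord_97(64) divides φ(97) = 97 − 1 = 96 = 2^5 · 3.
Divisors of 96: 1, 2, 3, 4, 6, 8, 12, 16, 24, 32, 48, 96.
Test each divisor d:
64^1 ≡ 64 (mod 97)
64^2 ≡ 22 (mod 97)
64^3 ≡ 50 (mod 97)
64^4 ≡ 96 (mod 97)
64^6 ≡ 75 (mod 97)
64^8 ≡ 1 (mod 97) ✓
Therefore the multiplicative order of 64 modulo 97 is 8.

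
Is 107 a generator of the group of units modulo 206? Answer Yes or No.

No

φ(206) = φ(2)·φ(103) = 1·102 = 102 = 2 · 3 · 17.
Test 107^(102/q) mod 206 for each prime factor q of 102:
107^51 ≡ 1 (mod 206)  [q = 2: ≡ 1 ✗]
107^34 ≡ 159 (mod 206)  [q = 3: ≢ 1 ✓]
107^6 ≡ 79 (mod 206)  [q = 17: ≢ 1 ✓]
The check at q = 2 fails, so 107 generates a proper subgroup.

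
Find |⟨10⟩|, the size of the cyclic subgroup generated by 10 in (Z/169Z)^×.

ord(10) | φ(169) = φ(13^2) = 13·(13−1) = 156 = 2^2 · 3 · 13.
Divisors of 156: 1, 2, 3, 4, 6, 12, 13, 26, 39, 52, 78, 156.
Compute 10^d (mod 169) for the divisors d until we hit 1:
10^1 ≡ 10
10^2 ≡ 100
10^3 ≡ 155
10^4 ≡ 29
10^6 ≡ 27
10^12 ≡ 53
10^13 ≡ 23
10^26 ≡ 22
10^39 ≡ 168
10^52 ≡ 146
10^78 ≡ 1
Therefore the multiplicative order of 10 modulo 169 is 78.

78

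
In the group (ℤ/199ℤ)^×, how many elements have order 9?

6

φ(199) = 199 − 1 = 198 = 2 · 3^2 · 11.
Since (Z/199Z)^× is cyclic of order 198, the number of elements of order d is φ(d) when d | 198 and 0 otherwise.
9 = 3^2 divides 198, and φ(9) = 6.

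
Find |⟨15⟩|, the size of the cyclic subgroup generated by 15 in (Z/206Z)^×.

The order of 15 must divide φ(206) = φ(2)·φ(103) = 1·102 = 102 = 2 · 3 · 17.
Divisors of 102: 1, 2, 3, 6, 17, 34, 51, 102.
Test each divisor d:
15^1 ≡ 15
15^2 ≡ 19
15^3 ≡ 79
15^6 ≡ 61
15^17 ≡ 149
15^34 ≡ 159
15^51 ≡ 1
So ord_206(15) = 51.

51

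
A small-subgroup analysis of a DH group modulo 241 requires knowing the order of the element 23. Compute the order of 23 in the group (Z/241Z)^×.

The order of 23 must divide φ(241) = 241 − 1 = 240 = 2^4 · 3 · 5.
Divisors of 240: 1, 2, 3, 4, 5, 6, 8, 10, 12, 15, 16, 20, 24, 30, 40, 48, 60, 80, 120, 240.
Test each divisor d:
23^1 ≡ 23
23^2 ≡ 47
23^3 ≡ 117
23^4 ≡ 40
23^5 ≡ 197
23^6 ≡ 193
23^8 ≡ 154
23^10 ≡ 8
23^12 ≡ 135
23^15 ≡ 130
23^16 ≡ 98
23^20 ≡ 64
23^24 ≡ 150
23^30 ≡ 30
23^40 ≡ 240
23^48 ≡ 87
23^60 ≡ 177
23^80 ≡ 1
The smallest such exponent is 80, so the order of 23 is 80.

80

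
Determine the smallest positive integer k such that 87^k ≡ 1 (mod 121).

22

ord(87) | φ(121) = φ(11^2) = 11·(11−1) = 110 = 2 · 5 · 11.
Divisors of 110: 1, 2, 5, 10, 11, 22, 55, 110.
Compute 87^d (mod 121) for the divisors d until we hit 1:
87^1 ≡ 87 (mod 121)
87^2 ≡ 67 (mod 121)
87^5 ≡ 76 (mod 121)
87^10 ≡ 89 (mod 121)
87^11 ≡ 120 (mod 121)
87^22 ≡ 1 (mod 121) ✓
The smallest such exponent is 22, so the order of 87 is 22.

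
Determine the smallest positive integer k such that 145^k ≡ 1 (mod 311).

310

The order of 145 must divide φ(311) = 311 − 1 = 310 = 2 · 5 · 31.
Divisors of 310: 1, 2, 5, 10, 31, 62, 155, 310.
Evaluate successive powers at the divisors of 310:
145^1 ≡ 145 (mod 311)
145^2 ≡ 188 (mod 311)
145^5 ≡ 222 (mod 311)
145^10 ≡ 146 (mod 311)
145^31 ≡ 275 (mod 311)
145^62 ≡ 52 (mod 311)
145^155 ≡ 310 (mod 311)
145^310 ≡ 1 (mod 311) ✓
Hence ord(145) = 310.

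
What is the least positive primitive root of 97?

φ(97) = 97 − 1 = 96 = 2^5 · 3.
g is a primitive root iff g^(96/q) ≢ 1 (mod 97) for each prime q ∈ {2, 3}.
g = 2: 2^48 ≡ 1 — hits 1, so not a primitive root.
g = 3: 3^48 ≡ 1 — hits 1, so not a primitive root.
g = 4: 4^48 ≡ 1 — hits 1, so not a primitive root.
g = 5: 5^48 ≡ 96; 5^32 ≡ 35 — none is 1, so 5 is a primitive root.
The smallest primitive root modulo 97 is 5.

5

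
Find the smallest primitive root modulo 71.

7

φ(71) = 71 − 1 = 70 = 2 · 5 · 7.
Test candidates g = 2, 3, … against the prime factors q ∈ {2, 5, 7} of φ(71): g is a generator iff g^(70/q) ≢ 1 for every such q.
g = 2: 2^35 ≡ 1 — hits 1, so not a primitive root.
g = 3: 3^35 ≡ 1 — hits 1, so not a primitive root.
g = 4: 4^35 ≡ 1 — hits 1, so not a primitive root.
g = 5: 5^35 ≡ 1 — hits 1, so not a primitive root.
g = 6: 6^35 ≡ 1 — hits 1, so not a primitive root.
g = 7: 7^35 ≡ 70; 7^14 ≡ 54; 7^10 ≡ 45 — none is 1, so 7 is a primitive root.
So 7 is the smallest generator of (Z/71Z)^×.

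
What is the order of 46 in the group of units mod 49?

21

Since 46 ∈ (Z/49Z)^×, its order divides φ(49) = φ(7^2) = 7·(7−1) = 42 = 2 · 3 · 7.
Divisors of 42: 1, 2, 3, 6, 7, 14, 21, 42.
Evaluate successive powers at the divisors of 42:
46^1 ≡ 46
46^2 ≡ 9
46^3 ≡ 22
46^6 ≡ 43
46^7 ≡ 18
46^14 ≡ 30
46^21 ≡ 1
Therefore the multiplicative order of 46 modulo 49 is 21.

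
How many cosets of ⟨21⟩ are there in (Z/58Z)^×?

By Lagrange's theorem, ord_58(21) divides φ(58) = φ(2)·φ(29) = 1·28 = 28 = 2^2 · 7.
Divisors of 28: 1, 2, 4, 7, 14, 28.
Test each divisor d:
21^1 ≡ 21 (mod 58)
21^2 ≡ 35 (mod 58)
21^4 ≡ 7 (mod 58)
21^7 ≡ 41 (mod 58)
21^14 ≡ 57 (mod 58)
21^28 ≡ 1 (mod 58) ✓
Thus |⟨21⟩| = ord(21) = 28.
[(Z/58Z)^× : ⟨21⟩] = 28/28 = 1.

1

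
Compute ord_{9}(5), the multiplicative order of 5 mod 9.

Since 5 ∈ (Z/9Z)^×, its order divides φ(9) = φ(3^2) = 3·(3−1) = 6 = 2 · 3.
Divisors of 6: 1, 2, 3, 6.
Compute 5^d (mod 9) for the divisors d until we hit 1:
5^1 ≡ 5 (mod 9)
5^2 ≡ 7 (mod 9)
5^3 ≡ 8 (mod 9)
5^6 ≡ 1 (mod 9) ✓
Therefore the multiplicative order of 5 modulo 9 is 6.

6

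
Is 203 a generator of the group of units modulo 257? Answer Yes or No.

Yes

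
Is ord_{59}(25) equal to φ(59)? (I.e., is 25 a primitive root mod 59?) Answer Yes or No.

No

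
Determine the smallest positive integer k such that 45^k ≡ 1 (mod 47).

The order of 45 must divide φ(47) = 47 − 1 = 46 = 2 · 23.
Divisors of 46: 1, 2, 23, 46.
Test each divisor d:
45^1 ≡ 45
45^2 ≡ 4
45^23 ≡ 46
45^46 ≡ 1
The smallest such exponent is 46, so the order of 45 is 46.

46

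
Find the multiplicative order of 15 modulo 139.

ord(15) | φ(139) = 139 − 1 = 138 = 2 · 3 · 23.
Divisors of 138: 1, 2, 3, 6, 23, 46, 69, 138.
Check 15^d mod 139 for each divisor in increasing order:
15^1 ≡ 15 (mod 139)
15^2 ≡ 86 (mod 139)
15^3 ≡ 39 (mod 139)
15^6 ≡ 131 (mod 139)
15^23 ≡ 97 (mod 139)
15^46 ≡ 96 (mod 139)
15^69 ≡ 138 (mod 139)
15^138 ≡ 1 (mod 139) ✓
Hence ord(15) = 138.

138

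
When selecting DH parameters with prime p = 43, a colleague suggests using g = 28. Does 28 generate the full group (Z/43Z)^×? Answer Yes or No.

Yes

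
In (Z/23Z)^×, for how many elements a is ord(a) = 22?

φ(23) = 23 − 1 = 22 = 2 · 11.
In a cyclic group of order 22, there are φ(d) elements of order d for each divisor d of 22, and zero for non-divisors.
22 = 2 · 11 divides 22, and φ(22) = 10.

10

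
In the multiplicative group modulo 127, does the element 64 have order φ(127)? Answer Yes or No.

No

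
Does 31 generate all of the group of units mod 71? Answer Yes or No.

φ(71) = 71 − 1 = 70 = 2 · 5 · 7.
It suffices to check that the order of 31 is not a proper divisor of 70: compute 31^(70/q) for q ∈ {2, 5, 7}.
31^35 ≡ 70 (mod 71)  [q = 2: ≢ 1 ✓]
31^14 ≡ 54 (mod 71)  [q = 5: ≢ 1 ✓]
31^10 ≡ 20 (mod 71)  [q = 7: ≢ 1 ✓]
None equal 1, so ord_71(31) = 70: 31 is a primitive root.

Yes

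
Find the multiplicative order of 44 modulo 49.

21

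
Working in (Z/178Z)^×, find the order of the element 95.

By Lagrange's theorem, ord_178(95) divides φ(178) = φ(2)·φ(89) = 1·88 = 88 = 2^3 · 11.
Divisors of 88: 1, 2, 4, 8, 11, 22, 44, 88.
Evaluate successive powers at the divisors of 88:
95^1 ≡ 95 (mod 178)
95^2 ≡ 125 (mod 178)
95^4 ≡ 139 (mod 178)
95^8 ≡ 97 (mod 178)
95^11 ≡ 37 (mod 178)
95^22 ≡ 123 (mod 178)
95^44 ≡ 177 (mod 178)
95^88 ≡ 1 (mod 178) ✓
The smallest such exponent is 88, so the order of 95 is 88.

88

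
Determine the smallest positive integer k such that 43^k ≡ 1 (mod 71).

35

ord(43) | φ(71) = 71 − 1 = 70 = 2 · 5 · 7.
Divisors of 70: 1, 2, 5, 7, 10, 14, 35, 70.
Evaluate successive powers at the divisors of 70:
43^1 ≡ 43 (mod 71)
43^2 ≡ 3 (mod 71)
43^5 ≡ 32 (mod 71)
43^7 ≡ 25 (mod 71)
43^10 ≡ 30 (mod 71)
43^14 ≡ 57 (mod 71)
43^35 ≡ 1 (mod 71) ✓
Therefore the multiplicative order of 43 modulo 71 is 35.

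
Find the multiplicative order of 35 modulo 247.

By Lagrange's theorem, ord_247(35) divides φ(247) = φ(13·19) = (13−1)·(19−1) = 12·18 = 216 = 2^3 · 3^3.
Divisors of 216: 1, 2, 3, 4, 6, 8, 9, 12, 18, 24, 27, 36, 54, 72, 108, 216.
Test each divisor d:
35^1 ≡ 35 (mod 247)
35^2 ≡ 237 (mod 247)
35^3 ≡ 144 (mod 247)
35^4 ≡ 100 (mod 247)
35^6 ≡ 235 (mod 247)
35^8 ≡ 120 (mod 247)
35^9 ≡ 1 (mod 247) ✓
So ord_247(35) = 9.

9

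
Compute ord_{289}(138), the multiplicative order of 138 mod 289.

Since 138 ∈ (Z/289Z)^×, its order divides φ(289) = φ(17^2) = 17·(17−1) = 272 = 2^4 · 17.
Divisors of 272: 1, 2, 4, 8, 16, 17, 34, 68, 136, 272.
Check 138^d mod 289 for each divisor in increasing order:
138^1 ≡ 138
138^2 ≡ 259
138^4 ≡ 33
138^8 ≡ 222
138^16 ≡ 154
138^17 ≡ 155
138^34 ≡ 38
138^68 ≡ 288
138^136 ≡ 1
Hence ord(138) = 136.

136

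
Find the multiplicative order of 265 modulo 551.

14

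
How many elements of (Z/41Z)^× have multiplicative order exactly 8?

φ(41) = 41 − 1 = 40 = 2^3 · 5.
Since (Z/41Z)^× is cyclic of order 40, the number of elements of order d is φ(d) when d | 40 and 0 otherwise.
8 = 2^3 divides 40, and φ(8) = 4.

4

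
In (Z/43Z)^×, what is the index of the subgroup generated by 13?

Since 13 ∈ (Z/43Z)^×, its order divides φ(43) = 43 − 1 = 42 = 2 · 3 · 7.
Divisors of 42: 1, 2, 3, 6, 7, 14, 21, 42.
Compute 13^d (mod 43) for the divisors d until we hit 1:
13^1 ≡ 13 (mod 43)
13^2 ≡ 40 (mod 43)
13^3 ≡ 4 (mod 43)
13^6 ≡ 16 (mod 43)
13^7 ≡ 36 (mod 43)
13^14 ≡ 6 (mod 43)
13^21 ≡ 1 (mod 43) ✓
Thus |⟨13⟩| = ord(13) = 21.
The index is φ(43) / ord(13) = 42 / 21 = 2.

2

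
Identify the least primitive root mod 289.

3

φ(289) = φ(17^2) = 17·(17−1) = 272 = 2^4 · 17.
Test candidates g = 2, 3, … against the prime factors q ∈ {2, 17} of φ(289): g is a generator iff g^(272/q) ≢ 1 for every such q.
g = 2: 2^136 ≡ 1 — hits 1, so not a primitive root.
g = 3: 3^136 ≡ 288; 3^16 ≡ 171 — none is 1, so 3 is a primitive root.
Hence the least primitive root of 289 is 3.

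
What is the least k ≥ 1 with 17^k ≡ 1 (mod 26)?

ord(17) | φ(26) = φ(2)·φ(13) = 1·12 = 12 = 2^2 · 3.
Divisors of 12: 1, 2, 3, 4, 6, 12.
Check 17^d mod 26 for each divisor in increasing order:
17^1 ≡ 17 (mod 26)
17^2 ≡ 3 (mod 26)
17^3 ≡ 25 (mod 26)
17^4 ≡ 9 (mod 26)
17^6 ≡ 1 (mod 26) ✓
So ord_26(17) = 6.

6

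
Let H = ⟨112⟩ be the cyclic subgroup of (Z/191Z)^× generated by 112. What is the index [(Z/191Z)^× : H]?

By Lagrange's theorem, ord_191(112) divides φ(191) = 191 − 1 = 190 = 2 · 5 · 19.
Divisors of 190: 1, 2, 5, 10, 19, 38, 95, 190.
Check 112^d mod 191 for each divisor in increasing order:
112^1 ≡ 112 (mod 191)
112^2 ≡ 129 (mod 191)
112^5 ≡ 14 (mod 191)
112^10 ≡ 5 (mod 191)
112^19 ≡ 152 (mod 191)
112^38 ≡ 184 (mod 191)
112^95 ≡ 190 (mod 191)
112^190 ≡ 1 (mod 191) ✓
So ord_191(112) = 190, hence |⟨112⟩| = 190.
[(Z/191Z)^× : ⟨112⟩] = 190/190 = 1.

1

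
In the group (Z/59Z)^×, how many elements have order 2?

φ(59) = 59 − 1 = 58 = 2 · 29.
In a cyclic group of order 58, there are φ(d) elements of order d for each divisor d of 58, and zero for non-divisors.
2 | 58, and φ(2) = 2 − 1 = 1.

1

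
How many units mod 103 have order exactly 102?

32

φ(103) = 103 − 1 = 102 = 2 · 3 · 17.
(Z/103Z)^× is cyclic (|G| = 102); a cyclic group of order m has exactly φ(d) elements of each order d | m, and none otherwise.
102 = 2 · 3 · 17 divides 102, and φ(102) = 32.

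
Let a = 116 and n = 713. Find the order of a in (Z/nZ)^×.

10

Since 116 ∈ (Z/713Z)^×, its order divides φ(713) = φ(23·31) = (23−1)·(31−1) = 22·30 = 660 = 2^2 · 3 · 5 · 11.
Divisors of 660: 1, 2, 3, 4, 5, 6, 10, 11, 12, 15, 20, 22, 30, 33, 44, 55, 60, 66, 110, 132, 165, 220, 330, 660.
Compute 116^d (mod 713) for the divisors d until we hit 1:
116^1 ≡ 116 (mod 713)
116^2 ≡ 622 (mod 713)
116^3 ≡ 139 (mod 713)
116^4 ≡ 438 (mod 713)
116^5 ≡ 185 (mod 713)
116^6 ≡ 70 (mod 713)
116^10 ≡ 1 (mod 713) ✓
The smallest such exponent is 10, so the order of 116 is 10.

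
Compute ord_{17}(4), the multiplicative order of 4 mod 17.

Since 4 ∈ (Z/17Z)^×, its order divides φ(17) = 17 − 1 = 16 = 2^4.
Divisors of 16: 1, 2, 4, 8, 16.
Test each divisor d:
4^1 ≡ 4 (mod 17)
4^2 ≡ 16 (mod 17)
4^4 ≡ 1 (mod 17) ✓
Therefore the multiplicative order of 4 modulo 17 is 4.

4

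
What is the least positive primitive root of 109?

6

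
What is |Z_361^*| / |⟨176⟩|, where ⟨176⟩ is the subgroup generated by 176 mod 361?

2

The order of 176 must divide φ(361) = φ(19^2) = 19·(19−1) = 342 = 2 · 3^2 · 19.
Divisors of 342: 1, 2, 3, 6, 9, 18, 19, 38, 57, 114, 171, 342.
Evaluate successive powers at the divisors of 342:
176^1 ≡ 176
176^2 ≡ 291
176^3 ≡ 315
176^6 ≡ 311
176^9 ≡ 134
176^18 ≡ 267
176^19 ≡ 62
176^38 ≡ 234
176^57 ≡ 68
176^114 ≡ 292
176^171 ≡ 1
The order of 176 is 171, so the subgroup it generates has 171 elements.
The index is φ(361) / ord(176) = 342 / 171 = 2.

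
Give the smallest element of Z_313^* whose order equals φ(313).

φ(313) = 313 − 1 = 312 = 2^3 · 3 · 13.
Test candidates g = 2, 3, … against the prime factors q ∈ {2, 3, 13} of φ(313): g is a generator iff g^(312/q) ≢ 1 for every such q.
g = 2: 2^156 ≡ 1 — hits 1, so not a primitive root.
g = 3: 3^156 ≡ 1 — hits 1, so not a primitive root.
g = 4: 4^156 ≡ 1 — hits 1, so not a primitive root.
g = 5: 5^156 ≡ 312; 5^104 ≡ 1 — hits 1, so not a primitive root.
g = 6: 6^156 ≡ 1 — hits 1, so not a primitive root.
g = 7: 7^156 ≡ 312; 7^104 ≡ 1 — hits 1, so not a primitive root.
g = 8: 8^156 ≡ 1 — hits 1, so not a primitive root.
g = 9: 9^156 ≡ 1 — hits 1, so not a primitive root.
g = 10: 10^156 ≡ 312; 10^104 ≡ 214; 10^24 ≡ 103 — none is 1, so 10 is a primitive root.
The smallest primitive root modulo 313 is 10.

10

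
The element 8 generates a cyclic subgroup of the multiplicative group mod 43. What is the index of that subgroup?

Since 8 ∈ (Z/43Z)^×, its order divides φ(43) = 43 − 1 = 42 = 2 · 3 · 7.
Divisors of 42: 1, 2, 3, 6, 7, 14, 21, 42.
Evaluate successive powers at the divisors of 42:
8^1 ≡ 8
8^2 ≡ 21
8^3 ≡ 39
8^6 ≡ 16
8^7 ≡ 42
8^14 ≡ 1
The order of 8 is 14, so the subgroup it generates has 14 elements.
[(Z/43Z)^× : ⟨8⟩] = 42/14 = 3.

3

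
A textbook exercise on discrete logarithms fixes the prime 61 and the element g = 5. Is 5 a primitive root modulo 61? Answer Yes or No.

φ(61) = 61 − 1 = 60 = 2^2 · 3 · 5.
Test 5^(60/q) mod 61 for each prime factor q of 60:
5^30 ≡ 1 (mod 61)  [q = 2: ≡ 1 ✗]
5^20 ≡ 47 (mod 61)  [q = 3: ≢ 1 ✓]
5^12 ≡ 20 (mod 61)  [q = 5: ≢ 1 ✓]
5^30 ≡ 1 shows ord(5) | 30, strictly less than φ(61); not a primitive root.

No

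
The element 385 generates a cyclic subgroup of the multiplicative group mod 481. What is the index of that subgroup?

Since 385 ∈ (Z/481Z)^×, its order divides φ(481) = φ(13·37) = (13−1)·(37−1) = 12·36 = 432 = 2^4 · 3^3.
Divisors of 432: 1, 2, 3, 4, 6, 8, 9, 12, 16, 18, 24, 27, 36, 48, 54, 72, 108, 144, 216, 432.
Evaluate successive powers at the divisors of 432:
385^1 ≡ 385 (mod 481)
385^2 ≡ 77 (mod 481)
385^3 ≡ 304 (mod 481)
385^4 ≡ 157 (mod 481)
385^6 ≡ 64 (mod 481)
385^8 ≡ 118 (mod 481)
385^9 ≡ 216 (mod 481)
385^12 ≡ 248 (mod 481)
385^16 ≡ 456 (mod 481)
385^18 ≡ 480 (mod 481)
385^24 ≡ 417 (mod 481)
385^27 ≡ 265 (mod 481)
385^36 ≡ 1 (mod 481) ✓
Thus |⟨385⟩| = ord(385) = 36.
[(Z/481Z)^× : ⟨385⟩] = 432/36 = 12.

12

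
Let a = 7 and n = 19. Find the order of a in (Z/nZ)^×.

3

The order of 7 must divide φ(19) = 19 − 1 = 18 = 2 · 3^2.
Divisors of 18: 1, 2, 3, 6, 9, 18.
Evaluate successive powers at the divisors of 18:
7^1 ≡ 7 (mod 19)
7^2 ≡ 11 (mod 19)
7^3 ≡ 1 (mod 19) ✓
So ord_19(7) = 3.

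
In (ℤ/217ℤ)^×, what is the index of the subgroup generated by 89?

6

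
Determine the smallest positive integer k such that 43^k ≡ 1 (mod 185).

4

Since 43 ∈ (Z/185Z)^×, its order divides φ(185) = φ(5·37) = (5−1)·(37−1) = 4·36 = 144 = 2^4 · 3^2.
Divisors of 144: 1, 2, 3, 4, 6, 8, 9, 12, 16, 18, 24, 36, 48, 72, 144.
Compute 43^d (mod 185) for the divisors d until we hit 1:
43^1 ≡ 43
43^2 ≡ 184
43^3 ≡ 142
43^4 ≡ 1
Therefore the multiplicative order of 43 modulo 185 is 4.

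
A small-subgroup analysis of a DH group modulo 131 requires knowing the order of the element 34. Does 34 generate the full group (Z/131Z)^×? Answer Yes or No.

φ(131) = 131 − 1 = 130 = 2 · 5 · 13.
It suffices to check that the order of 34 is not a proper divisor of 130: compute 34^(130/q) for q ∈ {2, 5, 13}.
34^65 ≡ 1 (mod 131)  [q = 2: ≡ 1 ✗]
34^26 ≡ 89 (mod 131)  [q = 5: ≢ 1 ✓]
34^10 ≡ 80 (mod 131)  [q = 13: ≢ 1 ✓]
Since 34^65 ≡ 1, the order of 34 divides 65 < 130, so 34 is not a primitive root.

No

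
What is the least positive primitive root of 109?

φ(109) = 109 − 1 = 108 = 2^2 · 3^3.
Test candidates g = 2, 3, … against the prime factors q ∈ {2, 3} of φ(109): g is a generator iff g^(108/q) ≢ 1 for every such q.
g = 2: 2^54 ≡ 108; 2^36 ≡ 1 — hits 1, so not a primitive root.
g = 3: 3^54 ≡ 1 — hits 1, so not a primitive root.
g = 4: 4^54 ≡ 1 — hits 1, so not a primitive root.
g = 5: 5^54 ≡ 1 — hits 1, so not a primitive root.
g = 6: 6^54 ≡ 108; 6^36 ≡ 63 — none is 1, so 6 is a primitive root.
The smallest primitive root modulo 109 is 6.

6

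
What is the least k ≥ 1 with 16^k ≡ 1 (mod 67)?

33

By Lagrange's theorem, ord_67(16) divides φ(67) = 67 − 1 = 66 = 2 · 3 · 11.
Divisors of 66: 1, 2, 3, 6, 11, 22, 33, 66.
Compute 16^d (mod 67) for the divisors d until we hit 1:
16^1 ≡ 16 (mod 67)
16^2 ≡ 55 (mod 67)
16^3 ≡ 9 (mod 67)
16^6 ≡ 14 (mod 67)
16^11 ≡ 29 (mod 67)
16^22 ≡ 37 (mod 67)
16^33 ≡ 1 (mod 67) ✓
So ord_67(16) = 33.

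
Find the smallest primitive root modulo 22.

φ(22) = φ(2)·φ(11) = 1·10 = 10 = 2 · 5.
Test candidates g = 2, 3, … against the prime factors q ∈ {2, 5} of φ(22): g is a generator iff g^(10/q) ≢ 1 for every such q.
g = 2: gcd(2, 22) = 2 > 1, not a unit — skip.
g = 3: 3^5 ≡ 1 — hits 1, so not a primitive root.
g = 4: gcd(4, 22) = 2 > 1, not a unit — skip.
g = 5: 5^5 ≡ 1 — hits 1, so not a primitive root.
g = 6: gcd(6, 22) = 2 > 1, not a unit — skip.
g = 7: 7^5 ≡ 21; 7^2 ≡ 5 — none is 1, so 7 is a primitive root.
The smallest primitive root modulo 22 is 7.

7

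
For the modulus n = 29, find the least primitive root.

φ(29) = 29 − 1 = 28 = 2^2 · 7.
g is a primitive root iff g^(28/q) ≢ 1 (mod 29) for each prime q ∈ {2, 7}.
g = 2: 2^14 ≡ 28; 2^4 ≡ 16 — none is 1, so 2 is a primitive root.
So 2 is the smallest generator of (Z/29Z)^×.

2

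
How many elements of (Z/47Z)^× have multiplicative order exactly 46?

22

φ(47) = 47 − 1 = 46 = 2 · 23.
(Z/47Z)^× is cyclic (|G| = 46); a cyclic group of order m has exactly φ(d) elements of each order d | m, and none otherwise.
46 = 2 · 23 divides 46, and φ(46) = 22.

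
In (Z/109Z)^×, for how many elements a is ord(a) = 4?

2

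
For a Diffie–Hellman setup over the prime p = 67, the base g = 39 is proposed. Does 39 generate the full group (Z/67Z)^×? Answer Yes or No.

φ(67) = 67 − 1 = 66 = 2 · 3 · 11.
Test 39^(66/q) mod 67 for each prime factor q of 66:
39^33 ≡ 1 (mod 67)  [q = 2: ≡ 1 ✗]
39^22 ≡ 37 (mod 67)  [q = 3: ≢ 1 ✓]
39^6 ≡ 40 (mod 67)  [q = 11: ≢ 1 ✓]
Since 39^33 ≡ 1, the order of 39 divides 33 < 66, so 39 is not a primitive root.

No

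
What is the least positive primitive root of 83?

2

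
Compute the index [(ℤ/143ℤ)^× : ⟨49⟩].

The order of 49 must divide φ(143) = φ(11·13) = (11−1)·(13−1) = 10·12 = 120 = 2^3 · 3 · 5.
Divisors of 120: 1, 2, 3, 4, 5, 6, 8, 10, 12, 15, 20, 24, 30, 40, 60, 120.
Check 49^d mod 143 for each divisor in increasing order:
49^1 ≡ 49
49^2 ≡ 113
49^3 ≡ 103
49^4 ≡ 42
49^5 ≡ 56
49^6 ≡ 27
49^8 ≡ 48
49^10 ≡ 133
49^12 ≡ 14
49^15 ≡ 12
49^20 ≡ 100
49^24 ≡ 53
49^30 ≡ 1
So ord_143(49) = 30, hence |⟨49⟩| = 30.
[(Z/143Z)^× : ⟨49⟩] = 120/30 = 4.

4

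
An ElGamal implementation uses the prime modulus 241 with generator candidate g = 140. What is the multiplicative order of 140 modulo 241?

80

ord(140) | φ(241) = 241 − 1 = 240 = 2^4 · 3 · 5.
Divisors of 240: 1, 2, 3, 4, 5, 6, 8, 10, 12, 15, 16, 20, 24, 30, 40, 48, 60, 80, 120, 240.
Test each divisor d:
140^1 ≡ 140 (mod 241)
140^2 ≡ 79 (mod 241)
140^3 ≡ 215 (mod 241)
140^4 ≡ 216 (mod 241)
140^5 ≡ 115 (mod 241)
140^6 ≡ 194 (mod 241)
140^8 ≡ 143 (mod 241)
140^10 ≡ 211 (mod 241)
140^12 ≡ 40 (mod 241)
140^15 ≡ 165 (mod 241)
140^16 ≡ 205 (mod 241)
140^20 ≡ 177 (mod 241)
140^24 ≡ 154 (mod 241)
140^30 ≡ 233 (mod 241)
140^40 ≡ 240 (mod 241)
140^48 ≡ 98 (mod 241)
140^60 ≡ 64 (mod 241)
140^80 ≡ 1 (mod 241) ✓
So ord_241(140) = 80.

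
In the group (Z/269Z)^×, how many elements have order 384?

0

φ(269) = 269 − 1 = 268 = 2^2 · 67.
In a cyclic group of order 268, there are φ(d) elements of order d for each divisor d of 268, and zero for non-divisors.
Here 268 is not a multiple of 384, so there are no elements of order 384.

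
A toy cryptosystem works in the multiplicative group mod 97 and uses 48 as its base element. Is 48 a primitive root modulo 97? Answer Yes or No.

No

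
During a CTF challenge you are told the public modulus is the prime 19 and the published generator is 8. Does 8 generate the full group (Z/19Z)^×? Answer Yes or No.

No

φ(19) = 19 − 1 = 18 = 2 · 3^2.
8 is a primitive root mod 19 iff 8^(φ(19)/q) ≢ 1 for every prime q | φ(19), i.e. q ∈ {2, 3}.
8^9 ≡ 18 (mod 19)  [q = 2: ≢ 1 ✓]
8^6 ≡ 1 (mod 19)  [q = 3: ≡ 1 ✗]
8^6 ≡ 1 shows ord(8) | 6, strictly less than φ(19); not a primitive root.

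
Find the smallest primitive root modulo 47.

5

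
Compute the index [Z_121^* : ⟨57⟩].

ord(57) | φ(121) = φ(11^2) = 11·(11−1) = 110 = 2 · 5 · 11.
Divisors of 110: 1, 2, 5, 10, 11, 22, 55, 110.
Evaluate successive powers at the divisors of 110:
57^1 ≡ 57 (mod 121)
57^2 ≡ 103 (mod 121)
57^5 ≡ 76 (mod 121)
57^10 ≡ 89 (mod 121)
57^11 ≡ 112 (mod 121)
57^22 ≡ 81 (mod 121)
57^55 ≡ 120 (mod 121)
57^110 ≡ 1 (mod 121) ✓
Thus |⟨57⟩| = ord(57) = 110.
[(Z/121Z)^× : ⟨57⟩] = 110/110 = 1.

1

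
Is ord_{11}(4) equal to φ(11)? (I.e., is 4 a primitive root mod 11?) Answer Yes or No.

No

φ(11) = 11 − 1 = 10 = 2 · 5.
Test 4^(10/q) mod 11 for each prime factor q of 10:
4^5 ≡ 1 (mod 11)  [q = 2: ≡ 1 ✗]
4^2 ≡ 5 (mod 11)  [q = 5: ≢ 1 ✓]
4^5 ≡ 1 shows ord(4) | 5, strictly less than φ(11); not a primitive root.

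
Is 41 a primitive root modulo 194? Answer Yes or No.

φ(194) = φ(2)·φ(97) = 1·96 = 96 = 2^5 · 3.
41 is a primitive root mod 194 iff 41^(φ(194)/q) ≢ 1 for every prime q | φ(194), i.e. q ∈ {2, 3}.
41^48 ≡ 193 (mod 194)  [q = 2: ≢ 1 ✓]
41^32 ≡ 35 (mod 194)  [q = 3: ≢ 1 ✓]
All checks pass, so 41 has order 96 and is a primitive root modulo 194.

Yes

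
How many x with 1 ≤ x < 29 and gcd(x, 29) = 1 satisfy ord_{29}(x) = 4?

2

φ(29) = 29 − 1 = 28 = 2^2 · 7.
(Z/29Z)^× is cyclic (|G| = 28); a cyclic group of order m has exactly φ(d) elements of each order d | m, and none otherwise.
4 = 2^2 divides 28, and φ(4) = 2.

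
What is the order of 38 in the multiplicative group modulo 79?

13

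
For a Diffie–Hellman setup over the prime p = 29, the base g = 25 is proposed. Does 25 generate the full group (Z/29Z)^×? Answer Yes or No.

No

φ(29) = 29 − 1 = 28 = 2^2 · 7.
25 is a primitive root mod 29 iff 25^(φ(29)/q) ≢ 1 for every prime q | φ(29), i.e. q ∈ {2, 7}.
25^14 ≡ 1 (mod 29)  [q = 2: ≡ 1 ✗]
25^4 ≡ 24 (mod 29)  [q = 7: ≢ 1 ✓]
The check at q = 2 fails, so 25 generates a proper subgroup.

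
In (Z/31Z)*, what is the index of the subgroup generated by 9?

2

The order of 9 must divide φ(31) = 31 − 1 = 30 = 2 · 3 · 5.
Divisors of 30: 1, 2, 3, 5, 6, 10, 15, 30.
Compute 9^d (mod 31) for the divisors d until we hit 1:
9^1 ≡ 9
9^2 ≡ 19
9^3 ≡ 16
9^5 ≡ 25
9^6 ≡ 8
9^10 ≡ 5
9^15 ≡ 1
The order of 9 is 15, so the subgroup it generates has 15 elements.
[(Z/31Z)^× : ⟨9⟩] = 30/15 = 2.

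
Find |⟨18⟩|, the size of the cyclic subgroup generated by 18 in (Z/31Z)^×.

15

By Lagrange's theorem, ord_31(18) divides φ(31) = 31 − 1 = 30 = 2 · 3 · 5.
Divisors of 30: 1, 2, 3, 5, 6, 10, 15, 30.
Check 18^d mod 31 for each divisor in increasing order:
18^1 ≡ 18 (mod 31)
18^2 ≡ 14 (mod 31)
18^3 ≡ 4 (mod 31)
18^5 ≡ 25 (mod 31)
18^6 ≡ 16 (mod 31)
18^10 ≡ 5 (mod 31)
18^15 ≡ 1 (mod 31) ✓
The smallest such exponent is 15, so the order of 18 is 15.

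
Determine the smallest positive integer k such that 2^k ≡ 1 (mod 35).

12

Since 2 ∈ (Z/35Z)^×, its order divides φ(35) = φ(5·7) = (5−1)·(7−1) = 4·6 = 24 = 2^3 · 3.
Divisors of 24: 1, 2, 3, 4, 6, 8, 12, 24.
Evaluate successive powers at the divisors of 24:
2^1 ≡ 2
2^2 ≡ 4
2^3 ≡ 8
2^4 ≡ 16
2^6 ≡ 29
2^8 ≡ 11
2^12 ≡ 1
So ord_35(2) = 12.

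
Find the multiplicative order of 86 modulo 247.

36

Since 86 ∈ (Z/247Z)^×, its order divides φ(247) = φ(13·19) = (13−1)·(19−1) = 12·18 = 216 = 2^3 · 3^3.
Divisors of 216: 1, 2, 3, 4, 6, 8, 9, 12, 18, 24, 27, 36, 54, 72, 108, 216.
Check 86^d mod 247 for each divisor in increasing order:
86^1 ≡ 86
86^2 ≡ 233
86^3 ≡ 31
86^4 ≡ 196
86^6 ≡ 220
86^8 ≡ 131
86^9 ≡ 151
86^12 ≡ 235
86^18 ≡ 77
86^24 ≡ 144
86^27 ≡ 18
86^36 ≡ 1
So ord_247(86) = 36.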